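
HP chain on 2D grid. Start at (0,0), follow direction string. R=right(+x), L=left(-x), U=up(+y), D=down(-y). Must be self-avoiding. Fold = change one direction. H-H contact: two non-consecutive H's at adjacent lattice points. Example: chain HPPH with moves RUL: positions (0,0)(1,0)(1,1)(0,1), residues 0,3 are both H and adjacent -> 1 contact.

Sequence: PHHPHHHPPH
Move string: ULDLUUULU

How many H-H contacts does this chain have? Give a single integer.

Answer: 1

Derivation:
Positions: [(0, 0), (0, 1), (-1, 1), (-1, 0), (-2, 0), (-2, 1), (-2, 2), (-2, 3), (-3, 3), (-3, 4)]
H-H contact: residue 2 @(-1,1) - residue 5 @(-2, 1)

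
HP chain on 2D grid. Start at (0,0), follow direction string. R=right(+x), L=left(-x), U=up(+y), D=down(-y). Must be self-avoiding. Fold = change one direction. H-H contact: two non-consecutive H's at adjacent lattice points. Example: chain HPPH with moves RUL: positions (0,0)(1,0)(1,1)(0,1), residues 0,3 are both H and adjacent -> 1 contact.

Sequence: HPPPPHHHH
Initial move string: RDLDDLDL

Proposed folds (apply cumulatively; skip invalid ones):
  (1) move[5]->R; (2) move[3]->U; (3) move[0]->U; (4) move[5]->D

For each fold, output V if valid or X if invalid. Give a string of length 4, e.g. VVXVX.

Answer: VXXV

Derivation:
Initial: RDLDDLDL -> [(0, 0), (1, 0), (1, -1), (0, -1), (0, -2), (0, -3), (-1, -3), (-1, -4), (-2, -4)]
Fold 1: move[5]->R => RDLDDRDL VALID
Fold 2: move[3]->U => RDLUDRDL INVALID (collision), skipped
Fold 3: move[0]->U => UDLDDRDL INVALID (collision), skipped
Fold 4: move[5]->D => RDLDDDDL VALID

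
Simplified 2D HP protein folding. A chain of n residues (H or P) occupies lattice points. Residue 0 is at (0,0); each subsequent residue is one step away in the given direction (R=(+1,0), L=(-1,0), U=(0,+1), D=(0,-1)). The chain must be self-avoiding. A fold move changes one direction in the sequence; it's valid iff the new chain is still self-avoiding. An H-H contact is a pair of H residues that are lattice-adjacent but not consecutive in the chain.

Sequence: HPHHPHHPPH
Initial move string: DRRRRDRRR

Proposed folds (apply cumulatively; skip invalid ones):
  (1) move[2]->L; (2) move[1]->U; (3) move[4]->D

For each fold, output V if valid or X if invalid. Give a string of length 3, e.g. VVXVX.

Answer: XXV

Derivation:
Initial: DRRRRDRRR -> [(0, 0), (0, -1), (1, -1), (2, -1), (3, -1), (4, -1), (4, -2), (5, -2), (6, -2), (7, -2)]
Fold 1: move[2]->L => DRLRRDRRR INVALID (collision), skipped
Fold 2: move[1]->U => DURRRDRRR INVALID (collision), skipped
Fold 3: move[4]->D => DRRRDDRRR VALID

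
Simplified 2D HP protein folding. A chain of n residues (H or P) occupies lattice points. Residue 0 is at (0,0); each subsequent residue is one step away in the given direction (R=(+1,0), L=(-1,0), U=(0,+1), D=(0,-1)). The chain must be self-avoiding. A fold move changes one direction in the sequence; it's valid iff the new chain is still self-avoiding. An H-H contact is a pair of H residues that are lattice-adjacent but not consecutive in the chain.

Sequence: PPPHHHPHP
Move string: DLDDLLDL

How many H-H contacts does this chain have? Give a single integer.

Answer: 0

Derivation:
Positions: [(0, 0), (0, -1), (-1, -1), (-1, -2), (-1, -3), (-2, -3), (-3, -3), (-3, -4), (-4, -4)]
No H-H contacts found.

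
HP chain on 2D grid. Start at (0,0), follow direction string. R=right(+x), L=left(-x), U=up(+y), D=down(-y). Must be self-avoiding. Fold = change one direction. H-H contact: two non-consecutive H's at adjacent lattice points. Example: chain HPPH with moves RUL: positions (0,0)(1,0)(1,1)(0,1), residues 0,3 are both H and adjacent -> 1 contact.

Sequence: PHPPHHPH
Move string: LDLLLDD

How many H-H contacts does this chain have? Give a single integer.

Positions: [(0, 0), (-1, 0), (-1, -1), (-2, -1), (-3, -1), (-4, -1), (-4, -2), (-4, -3)]
No H-H contacts found.

Answer: 0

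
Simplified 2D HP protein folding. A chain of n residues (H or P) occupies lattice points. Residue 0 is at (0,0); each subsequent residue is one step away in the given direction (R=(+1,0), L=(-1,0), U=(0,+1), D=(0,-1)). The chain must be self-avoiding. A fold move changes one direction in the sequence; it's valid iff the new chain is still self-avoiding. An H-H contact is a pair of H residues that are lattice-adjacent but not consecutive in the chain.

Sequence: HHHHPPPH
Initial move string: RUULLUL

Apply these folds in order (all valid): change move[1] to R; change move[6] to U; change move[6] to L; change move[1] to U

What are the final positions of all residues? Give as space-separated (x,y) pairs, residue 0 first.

Initial moves: RUULLUL
Fold: move[1]->R => RRULLUL (positions: [(0, 0), (1, 0), (2, 0), (2, 1), (1, 1), (0, 1), (0, 2), (-1, 2)])
Fold: move[6]->U => RRULLUU (positions: [(0, 0), (1, 0), (2, 0), (2, 1), (1, 1), (0, 1), (0, 2), (0, 3)])
Fold: move[6]->L => RRULLUL (positions: [(0, 0), (1, 0), (2, 0), (2, 1), (1, 1), (0, 1), (0, 2), (-1, 2)])
Fold: move[1]->U => RUULLUL (positions: [(0, 0), (1, 0), (1, 1), (1, 2), (0, 2), (-1, 2), (-1, 3), (-2, 3)])

Answer: (0,0) (1,0) (1,1) (1,2) (0,2) (-1,2) (-1,3) (-2,3)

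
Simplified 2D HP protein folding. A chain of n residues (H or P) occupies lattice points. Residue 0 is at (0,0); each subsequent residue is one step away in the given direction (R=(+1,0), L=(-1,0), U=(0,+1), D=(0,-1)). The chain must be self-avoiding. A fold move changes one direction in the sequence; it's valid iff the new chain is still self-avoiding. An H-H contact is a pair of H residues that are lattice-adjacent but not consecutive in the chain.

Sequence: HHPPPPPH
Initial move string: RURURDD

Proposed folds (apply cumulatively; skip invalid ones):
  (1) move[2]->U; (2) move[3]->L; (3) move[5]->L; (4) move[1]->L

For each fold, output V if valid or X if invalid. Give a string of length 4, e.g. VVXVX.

Answer: VXXX

Derivation:
Initial: RURURDD -> [(0, 0), (1, 0), (1, 1), (2, 1), (2, 2), (3, 2), (3, 1), (3, 0)]
Fold 1: move[2]->U => RUUURDD VALID
Fold 2: move[3]->L => RUULRDD INVALID (collision), skipped
Fold 3: move[5]->L => RUUURLD INVALID (collision), skipped
Fold 4: move[1]->L => RLUURDD INVALID (collision), skipped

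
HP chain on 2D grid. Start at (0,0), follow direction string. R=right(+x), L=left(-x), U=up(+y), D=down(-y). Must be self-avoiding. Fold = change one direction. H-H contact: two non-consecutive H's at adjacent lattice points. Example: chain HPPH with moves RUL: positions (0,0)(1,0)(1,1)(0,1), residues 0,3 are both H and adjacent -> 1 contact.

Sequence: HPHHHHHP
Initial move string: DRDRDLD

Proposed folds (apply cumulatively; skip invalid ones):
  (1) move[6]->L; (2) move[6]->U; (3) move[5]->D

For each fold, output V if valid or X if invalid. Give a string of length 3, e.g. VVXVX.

Answer: VXV

Derivation:
Initial: DRDRDLD -> [(0, 0), (0, -1), (1, -1), (1, -2), (2, -2), (2, -3), (1, -3), (1, -4)]
Fold 1: move[6]->L => DRDRDLL VALID
Fold 2: move[6]->U => DRDRDLU INVALID (collision), skipped
Fold 3: move[5]->D => DRDRDDL VALID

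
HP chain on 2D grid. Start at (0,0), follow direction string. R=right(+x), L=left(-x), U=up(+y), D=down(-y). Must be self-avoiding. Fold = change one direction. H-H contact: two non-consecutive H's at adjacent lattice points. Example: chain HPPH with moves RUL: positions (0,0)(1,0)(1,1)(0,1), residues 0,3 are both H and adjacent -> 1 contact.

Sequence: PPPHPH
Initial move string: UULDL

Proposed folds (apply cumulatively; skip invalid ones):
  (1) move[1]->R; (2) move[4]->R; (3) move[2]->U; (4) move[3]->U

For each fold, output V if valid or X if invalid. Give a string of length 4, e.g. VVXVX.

Initial: UULDL -> [(0, 0), (0, 1), (0, 2), (-1, 2), (-1, 1), (-2, 1)]
Fold 1: move[1]->R => URLDL INVALID (collision), skipped
Fold 2: move[4]->R => UULDR INVALID (collision), skipped
Fold 3: move[2]->U => UUUDL INVALID (collision), skipped
Fold 4: move[3]->U => UULUL VALID

Answer: XXXV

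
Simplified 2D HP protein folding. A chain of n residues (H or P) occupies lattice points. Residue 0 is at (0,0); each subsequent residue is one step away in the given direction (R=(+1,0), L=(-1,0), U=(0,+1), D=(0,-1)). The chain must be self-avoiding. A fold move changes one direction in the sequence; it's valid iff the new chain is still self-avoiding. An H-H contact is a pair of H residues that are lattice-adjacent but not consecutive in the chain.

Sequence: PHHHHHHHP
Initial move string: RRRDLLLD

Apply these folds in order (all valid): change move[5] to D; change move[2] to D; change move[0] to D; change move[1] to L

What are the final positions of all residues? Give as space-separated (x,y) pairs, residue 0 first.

Answer: (0,0) (0,-1) (-1,-1) (-1,-2) (-1,-3) (-2,-3) (-2,-4) (-3,-4) (-3,-5)

Derivation:
Initial moves: RRRDLLLD
Fold: move[5]->D => RRRDLDLD (positions: [(0, 0), (1, 0), (2, 0), (3, 0), (3, -1), (2, -1), (2, -2), (1, -2), (1, -3)])
Fold: move[2]->D => RRDDLDLD (positions: [(0, 0), (1, 0), (2, 0), (2, -1), (2, -2), (1, -2), (1, -3), (0, -3), (0, -4)])
Fold: move[0]->D => DRDDLDLD (positions: [(0, 0), (0, -1), (1, -1), (1, -2), (1, -3), (0, -3), (0, -4), (-1, -4), (-1, -5)])
Fold: move[1]->L => DLDDLDLD (positions: [(0, 0), (0, -1), (-1, -1), (-1, -2), (-1, -3), (-2, -3), (-2, -4), (-3, -4), (-3, -5)])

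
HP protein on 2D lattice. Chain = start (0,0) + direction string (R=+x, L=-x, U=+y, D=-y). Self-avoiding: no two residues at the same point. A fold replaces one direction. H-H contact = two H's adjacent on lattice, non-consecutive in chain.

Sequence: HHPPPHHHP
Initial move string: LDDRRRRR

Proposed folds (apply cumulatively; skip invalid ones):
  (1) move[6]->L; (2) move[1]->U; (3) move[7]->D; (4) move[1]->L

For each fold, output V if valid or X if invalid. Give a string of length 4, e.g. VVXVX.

Initial: LDDRRRRR -> [(0, 0), (-1, 0), (-1, -1), (-1, -2), (0, -2), (1, -2), (2, -2), (3, -2), (4, -2)]
Fold 1: move[6]->L => LDDRRRLR INVALID (collision), skipped
Fold 2: move[1]->U => LUDRRRRR INVALID (collision), skipped
Fold 3: move[7]->D => LDDRRRRD VALID
Fold 4: move[1]->L => LLDRRRRD VALID

Answer: XXVV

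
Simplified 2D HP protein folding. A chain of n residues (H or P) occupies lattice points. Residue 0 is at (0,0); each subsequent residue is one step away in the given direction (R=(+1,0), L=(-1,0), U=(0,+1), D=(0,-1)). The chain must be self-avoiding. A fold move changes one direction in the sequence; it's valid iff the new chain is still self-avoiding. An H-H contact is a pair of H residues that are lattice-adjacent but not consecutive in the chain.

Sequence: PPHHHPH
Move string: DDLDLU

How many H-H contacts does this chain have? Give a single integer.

Answer: 1

Derivation:
Positions: [(0, 0), (0, -1), (0, -2), (-1, -2), (-1, -3), (-2, -3), (-2, -2)]
H-H contact: residue 3 @(-1,-2) - residue 6 @(-2, -2)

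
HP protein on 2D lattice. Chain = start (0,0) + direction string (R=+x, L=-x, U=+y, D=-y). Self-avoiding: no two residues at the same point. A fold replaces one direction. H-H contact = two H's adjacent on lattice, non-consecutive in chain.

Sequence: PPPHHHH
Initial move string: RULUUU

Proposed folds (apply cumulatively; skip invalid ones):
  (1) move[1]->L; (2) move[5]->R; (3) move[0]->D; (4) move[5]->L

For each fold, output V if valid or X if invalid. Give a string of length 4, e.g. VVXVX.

Answer: XVXV

Derivation:
Initial: RULUUU -> [(0, 0), (1, 0), (1, 1), (0, 1), (0, 2), (0, 3), (0, 4)]
Fold 1: move[1]->L => RLLUUU INVALID (collision), skipped
Fold 2: move[5]->R => RULUUR VALID
Fold 3: move[0]->D => DULUUR INVALID (collision), skipped
Fold 4: move[5]->L => RULUUL VALID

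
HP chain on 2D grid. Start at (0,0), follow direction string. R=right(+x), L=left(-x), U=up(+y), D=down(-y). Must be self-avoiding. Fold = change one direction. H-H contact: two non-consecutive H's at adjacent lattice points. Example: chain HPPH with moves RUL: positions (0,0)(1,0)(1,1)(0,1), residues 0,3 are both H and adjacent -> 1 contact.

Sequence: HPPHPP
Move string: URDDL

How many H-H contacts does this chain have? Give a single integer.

Answer: 1

Derivation:
Positions: [(0, 0), (0, 1), (1, 1), (1, 0), (1, -1), (0, -1)]
H-H contact: residue 0 @(0,0) - residue 3 @(1, 0)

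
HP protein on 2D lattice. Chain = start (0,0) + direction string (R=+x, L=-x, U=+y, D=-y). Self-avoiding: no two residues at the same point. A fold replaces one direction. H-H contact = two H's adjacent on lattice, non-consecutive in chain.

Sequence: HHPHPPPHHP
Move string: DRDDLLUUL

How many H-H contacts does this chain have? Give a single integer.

Positions: [(0, 0), (0, -1), (1, -1), (1, -2), (1, -3), (0, -3), (-1, -3), (-1, -2), (-1, -1), (-2, -1)]
H-H contact: residue 1 @(0,-1) - residue 8 @(-1, -1)

Answer: 1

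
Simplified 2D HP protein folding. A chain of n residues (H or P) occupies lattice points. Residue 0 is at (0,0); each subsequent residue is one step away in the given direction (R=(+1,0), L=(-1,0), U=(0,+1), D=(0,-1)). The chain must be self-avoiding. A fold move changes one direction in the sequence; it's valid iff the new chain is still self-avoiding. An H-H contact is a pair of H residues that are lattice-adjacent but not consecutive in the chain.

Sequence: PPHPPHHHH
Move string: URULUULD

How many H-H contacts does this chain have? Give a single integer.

Positions: [(0, 0), (0, 1), (1, 1), (1, 2), (0, 2), (0, 3), (0, 4), (-1, 4), (-1, 3)]
H-H contact: residue 5 @(0,3) - residue 8 @(-1, 3)

Answer: 1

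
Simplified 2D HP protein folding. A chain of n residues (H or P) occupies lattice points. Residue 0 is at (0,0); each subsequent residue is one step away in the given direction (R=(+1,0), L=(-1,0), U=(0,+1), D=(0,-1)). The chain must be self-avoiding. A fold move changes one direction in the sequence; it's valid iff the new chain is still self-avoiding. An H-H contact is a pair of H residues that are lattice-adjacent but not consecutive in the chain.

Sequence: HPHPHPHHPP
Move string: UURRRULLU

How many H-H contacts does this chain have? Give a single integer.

Answer: 1

Derivation:
Positions: [(0, 0), (0, 1), (0, 2), (1, 2), (2, 2), (3, 2), (3, 3), (2, 3), (1, 3), (1, 4)]
H-H contact: residue 4 @(2,2) - residue 7 @(2, 3)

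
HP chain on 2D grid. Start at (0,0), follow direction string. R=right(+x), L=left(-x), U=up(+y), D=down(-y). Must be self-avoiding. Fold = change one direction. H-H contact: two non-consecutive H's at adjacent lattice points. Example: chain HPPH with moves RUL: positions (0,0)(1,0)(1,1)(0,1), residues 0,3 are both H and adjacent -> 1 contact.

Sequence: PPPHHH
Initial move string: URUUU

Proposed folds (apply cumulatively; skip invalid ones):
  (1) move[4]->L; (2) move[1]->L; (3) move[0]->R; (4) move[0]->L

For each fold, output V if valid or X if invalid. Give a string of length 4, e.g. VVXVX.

Initial: URUUU -> [(0, 0), (0, 1), (1, 1), (1, 2), (1, 3), (1, 4)]
Fold 1: move[4]->L => URUUL VALID
Fold 2: move[1]->L => ULUUL VALID
Fold 3: move[0]->R => RLUUL INVALID (collision), skipped
Fold 4: move[0]->L => LLUUL VALID

Answer: VVXV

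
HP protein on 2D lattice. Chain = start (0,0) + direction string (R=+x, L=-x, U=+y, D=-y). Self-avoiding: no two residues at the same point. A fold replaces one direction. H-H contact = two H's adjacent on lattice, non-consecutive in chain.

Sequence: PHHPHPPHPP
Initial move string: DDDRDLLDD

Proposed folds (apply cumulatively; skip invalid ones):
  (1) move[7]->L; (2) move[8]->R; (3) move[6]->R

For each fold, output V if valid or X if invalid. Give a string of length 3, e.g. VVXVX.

Initial: DDDRDLLDD -> [(0, 0), (0, -1), (0, -2), (0, -3), (1, -3), (1, -4), (0, -4), (-1, -4), (-1, -5), (-1, -6)]
Fold 1: move[7]->L => DDDRDLLLD VALID
Fold 2: move[8]->R => DDDRDLLLR INVALID (collision), skipped
Fold 3: move[6]->R => DDDRDLRLD INVALID (collision), skipped

Answer: VXX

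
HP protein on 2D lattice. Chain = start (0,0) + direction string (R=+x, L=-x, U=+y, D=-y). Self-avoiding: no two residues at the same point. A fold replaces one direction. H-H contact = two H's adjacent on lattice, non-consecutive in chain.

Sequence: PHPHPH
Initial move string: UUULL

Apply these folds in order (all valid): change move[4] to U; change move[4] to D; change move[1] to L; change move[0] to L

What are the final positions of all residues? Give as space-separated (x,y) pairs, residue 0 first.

Answer: (0,0) (-1,0) (-2,0) (-2,1) (-3,1) (-3,0)

Derivation:
Initial moves: UUULL
Fold: move[4]->U => UUULU (positions: [(0, 0), (0, 1), (0, 2), (0, 3), (-1, 3), (-1, 4)])
Fold: move[4]->D => UUULD (positions: [(0, 0), (0, 1), (0, 2), (0, 3), (-1, 3), (-1, 2)])
Fold: move[1]->L => ULULD (positions: [(0, 0), (0, 1), (-1, 1), (-1, 2), (-2, 2), (-2, 1)])
Fold: move[0]->L => LLULD (positions: [(0, 0), (-1, 0), (-2, 0), (-2, 1), (-3, 1), (-3, 0)])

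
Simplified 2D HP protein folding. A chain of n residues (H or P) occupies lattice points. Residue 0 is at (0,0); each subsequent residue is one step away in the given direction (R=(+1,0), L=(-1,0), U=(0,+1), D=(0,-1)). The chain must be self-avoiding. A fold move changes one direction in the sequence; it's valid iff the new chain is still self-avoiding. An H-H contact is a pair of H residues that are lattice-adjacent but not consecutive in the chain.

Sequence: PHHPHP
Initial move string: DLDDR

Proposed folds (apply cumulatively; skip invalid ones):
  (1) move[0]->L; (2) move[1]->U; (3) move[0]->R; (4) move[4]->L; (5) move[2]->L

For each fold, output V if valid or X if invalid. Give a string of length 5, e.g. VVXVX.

Initial: DLDDR -> [(0, 0), (0, -1), (-1, -1), (-1, -2), (-1, -3), (0, -3)]
Fold 1: move[0]->L => LLDDR VALID
Fold 2: move[1]->U => LUDDR INVALID (collision), skipped
Fold 3: move[0]->R => RLDDR INVALID (collision), skipped
Fold 4: move[4]->L => LLDDL VALID
Fold 5: move[2]->L => LLLDL VALID

Answer: VXXVV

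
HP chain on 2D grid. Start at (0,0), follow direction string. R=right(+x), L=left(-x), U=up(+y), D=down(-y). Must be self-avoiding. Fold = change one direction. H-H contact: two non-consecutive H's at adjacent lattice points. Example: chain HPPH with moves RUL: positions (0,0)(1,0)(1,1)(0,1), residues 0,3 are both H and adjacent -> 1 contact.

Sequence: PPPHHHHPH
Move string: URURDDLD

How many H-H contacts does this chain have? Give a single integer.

Positions: [(0, 0), (0, 1), (1, 1), (1, 2), (2, 2), (2, 1), (2, 0), (1, 0), (1, -1)]
No H-H contacts found.

Answer: 0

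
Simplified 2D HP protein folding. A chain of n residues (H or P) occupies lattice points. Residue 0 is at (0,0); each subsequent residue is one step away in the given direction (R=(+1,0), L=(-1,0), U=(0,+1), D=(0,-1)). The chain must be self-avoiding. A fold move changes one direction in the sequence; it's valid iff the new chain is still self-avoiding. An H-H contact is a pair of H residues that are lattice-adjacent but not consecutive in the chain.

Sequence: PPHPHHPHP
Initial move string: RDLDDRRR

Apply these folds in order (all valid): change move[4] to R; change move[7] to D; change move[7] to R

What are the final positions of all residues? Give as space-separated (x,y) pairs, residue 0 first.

Initial moves: RDLDDRRR
Fold: move[4]->R => RDLDRRRR (positions: [(0, 0), (1, 0), (1, -1), (0, -1), (0, -2), (1, -2), (2, -2), (3, -2), (4, -2)])
Fold: move[7]->D => RDLDRRRD (positions: [(0, 0), (1, 0), (1, -1), (0, -1), (0, -2), (1, -2), (2, -2), (3, -2), (3, -3)])
Fold: move[7]->R => RDLDRRRR (positions: [(0, 0), (1, 0), (1, -1), (0, -1), (0, -2), (1, -2), (2, -2), (3, -2), (4, -2)])

Answer: (0,0) (1,0) (1,-1) (0,-1) (0,-2) (1,-2) (2,-2) (3,-2) (4,-2)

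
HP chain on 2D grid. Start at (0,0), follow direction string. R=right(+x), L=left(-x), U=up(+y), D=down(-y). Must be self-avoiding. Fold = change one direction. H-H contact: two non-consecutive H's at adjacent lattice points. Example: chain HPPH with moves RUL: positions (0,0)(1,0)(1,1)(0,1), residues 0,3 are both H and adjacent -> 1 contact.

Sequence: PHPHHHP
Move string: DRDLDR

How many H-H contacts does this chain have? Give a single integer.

Positions: [(0, 0), (0, -1), (1, -1), (1, -2), (0, -2), (0, -3), (1, -3)]
H-H contact: residue 1 @(0,-1) - residue 4 @(0, -2)

Answer: 1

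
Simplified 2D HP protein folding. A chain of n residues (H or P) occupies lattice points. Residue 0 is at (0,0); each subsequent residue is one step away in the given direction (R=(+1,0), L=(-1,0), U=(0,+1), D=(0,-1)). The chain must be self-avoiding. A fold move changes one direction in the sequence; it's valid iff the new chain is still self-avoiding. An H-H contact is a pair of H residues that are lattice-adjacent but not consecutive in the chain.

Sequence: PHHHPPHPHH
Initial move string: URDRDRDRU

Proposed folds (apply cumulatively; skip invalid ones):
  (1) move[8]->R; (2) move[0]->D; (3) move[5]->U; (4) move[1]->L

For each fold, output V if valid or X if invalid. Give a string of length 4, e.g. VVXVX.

Answer: VVXV

Derivation:
Initial: URDRDRDRU -> [(0, 0), (0, 1), (1, 1), (1, 0), (2, 0), (2, -1), (3, -1), (3, -2), (4, -2), (4, -1)]
Fold 1: move[8]->R => URDRDRDRR VALID
Fold 2: move[0]->D => DRDRDRDRR VALID
Fold 3: move[5]->U => DRDRDUDRR INVALID (collision), skipped
Fold 4: move[1]->L => DLDRDRDRR VALID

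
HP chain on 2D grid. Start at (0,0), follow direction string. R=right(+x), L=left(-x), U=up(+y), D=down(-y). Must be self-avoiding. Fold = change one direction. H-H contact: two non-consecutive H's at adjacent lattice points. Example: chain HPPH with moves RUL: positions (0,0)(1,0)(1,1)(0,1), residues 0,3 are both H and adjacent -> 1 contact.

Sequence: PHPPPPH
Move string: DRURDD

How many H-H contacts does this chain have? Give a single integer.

Answer: 0

Derivation:
Positions: [(0, 0), (0, -1), (1, -1), (1, 0), (2, 0), (2, -1), (2, -2)]
No H-H contacts found.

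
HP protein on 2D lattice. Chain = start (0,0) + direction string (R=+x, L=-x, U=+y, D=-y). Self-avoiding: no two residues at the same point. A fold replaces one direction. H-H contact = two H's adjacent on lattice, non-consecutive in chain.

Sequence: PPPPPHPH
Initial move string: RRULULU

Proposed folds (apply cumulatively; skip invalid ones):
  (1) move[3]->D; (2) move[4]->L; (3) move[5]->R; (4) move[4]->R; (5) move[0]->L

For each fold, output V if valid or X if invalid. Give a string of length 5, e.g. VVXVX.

Initial: RRULULU -> [(0, 0), (1, 0), (2, 0), (2, 1), (1, 1), (1, 2), (0, 2), (0, 3)]
Fold 1: move[3]->D => RRUDULU INVALID (collision), skipped
Fold 2: move[4]->L => RRULLLU VALID
Fold 3: move[5]->R => RRULLRU INVALID (collision), skipped
Fold 4: move[4]->R => RRULRLU INVALID (collision), skipped
Fold 5: move[0]->L => LRULLLU INVALID (collision), skipped

Answer: XVXXX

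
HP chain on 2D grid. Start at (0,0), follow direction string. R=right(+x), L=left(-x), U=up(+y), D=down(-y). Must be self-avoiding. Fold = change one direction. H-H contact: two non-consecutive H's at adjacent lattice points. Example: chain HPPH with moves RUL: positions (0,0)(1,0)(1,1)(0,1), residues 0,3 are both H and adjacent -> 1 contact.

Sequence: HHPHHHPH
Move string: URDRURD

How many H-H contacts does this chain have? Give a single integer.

Answer: 2

Derivation:
Positions: [(0, 0), (0, 1), (1, 1), (1, 0), (2, 0), (2, 1), (3, 1), (3, 0)]
H-H contact: residue 0 @(0,0) - residue 3 @(1, 0)
H-H contact: residue 4 @(2,0) - residue 7 @(3, 0)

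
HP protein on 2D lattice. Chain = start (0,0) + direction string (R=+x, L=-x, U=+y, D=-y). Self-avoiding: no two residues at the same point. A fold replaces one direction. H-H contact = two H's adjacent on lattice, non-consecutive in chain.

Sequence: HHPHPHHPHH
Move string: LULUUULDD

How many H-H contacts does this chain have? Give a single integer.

Positions: [(0, 0), (-1, 0), (-1, 1), (-2, 1), (-2, 2), (-2, 3), (-2, 4), (-3, 4), (-3, 3), (-3, 2)]
H-H contact: residue 5 @(-2,3) - residue 8 @(-3, 3)

Answer: 1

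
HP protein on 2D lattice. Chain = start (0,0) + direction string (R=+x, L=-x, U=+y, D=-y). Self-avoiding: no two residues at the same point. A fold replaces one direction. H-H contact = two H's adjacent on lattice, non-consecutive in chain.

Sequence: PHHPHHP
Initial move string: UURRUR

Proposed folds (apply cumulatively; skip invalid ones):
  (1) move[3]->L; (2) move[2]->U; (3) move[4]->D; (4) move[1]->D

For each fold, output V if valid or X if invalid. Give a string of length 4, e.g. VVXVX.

Initial: UURRUR -> [(0, 0), (0, 1), (0, 2), (1, 2), (2, 2), (2, 3), (3, 3)]
Fold 1: move[3]->L => UURLUR INVALID (collision), skipped
Fold 2: move[2]->U => UUURUR VALID
Fold 3: move[4]->D => UUURDR VALID
Fold 4: move[1]->D => UDURDR INVALID (collision), skipped

Answer: XVVX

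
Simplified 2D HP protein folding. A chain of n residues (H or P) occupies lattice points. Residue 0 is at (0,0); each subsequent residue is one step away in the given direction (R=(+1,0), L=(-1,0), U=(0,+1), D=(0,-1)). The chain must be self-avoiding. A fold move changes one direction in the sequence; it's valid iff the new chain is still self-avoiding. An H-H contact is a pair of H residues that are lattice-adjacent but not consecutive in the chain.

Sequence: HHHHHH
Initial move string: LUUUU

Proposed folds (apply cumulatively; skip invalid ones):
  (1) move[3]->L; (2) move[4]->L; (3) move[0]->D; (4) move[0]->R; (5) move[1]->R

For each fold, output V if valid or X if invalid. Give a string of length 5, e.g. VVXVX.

Answer: VVXVV

Derivation:
Initial: LUUUU -> [(0, 0), (-1, 0), (-1, 1), (-1, 2), (-1, 3), (-1, 4)]
Fold 1: move[3]->L => LUULU VALID
Fold 2: move[4]->L => LUULL VALID
Fold 3: move[0]->D => DUULL INVALID (collision), skipped
Fold 4: move[0]->R => RUULL VALID
Fold 5: move[1]->R => RRULL VALID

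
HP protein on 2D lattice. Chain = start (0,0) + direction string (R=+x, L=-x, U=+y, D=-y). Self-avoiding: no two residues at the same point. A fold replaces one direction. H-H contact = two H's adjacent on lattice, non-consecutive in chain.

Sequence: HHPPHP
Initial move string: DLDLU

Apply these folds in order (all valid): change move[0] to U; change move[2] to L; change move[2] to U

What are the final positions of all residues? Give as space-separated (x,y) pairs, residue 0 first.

Answer: (0,0) (0,1) (-1,1) (-1,2) (-2,2) (-2,3)

Derivation:
Initial moves: DLDLU
Fold: move[0]->U => ULDLU (positions: [(0, 0), (0, 1), (-1, 1), (-1, 0), (-2, 0), (-2, 1)])
Fold: move[2]->L => ULLLU (positions: [(0, 0), (0, 1), (-1, 1), (-2, 1), (-3, 1), (-3, 2)])
Fold: move[2]->U => ULULU (positions: [(0, 0), (0, 1), (-1, 1), (-1, 2), (-2, 2), (-2, 3)])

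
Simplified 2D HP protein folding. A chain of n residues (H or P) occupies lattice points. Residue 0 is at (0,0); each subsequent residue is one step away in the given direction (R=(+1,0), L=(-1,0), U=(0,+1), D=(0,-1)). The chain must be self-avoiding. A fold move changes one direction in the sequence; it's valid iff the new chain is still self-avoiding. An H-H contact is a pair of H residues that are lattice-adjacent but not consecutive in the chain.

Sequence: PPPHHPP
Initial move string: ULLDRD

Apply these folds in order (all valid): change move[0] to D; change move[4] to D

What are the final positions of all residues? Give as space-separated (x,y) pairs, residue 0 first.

Initial moves: ULLDRD
Fold: move[0]->D => DLLDRD (positions: [(0, 0), (0, -1), (-1, -1), (-2, -1), (-2, -2), (-1, -2), (-1, -3)])
Fold: move[4]->D => DLLDDD (positions: [(0, 0), (0, -1), (-1, -1), (-2, -1), (-2, -2), (-2, -3), (-2, -4)])

Answer: (0,0) (0,-1) (-1,-1) (-2,-1) (-2,-2) (-2,-3) (-2,-4)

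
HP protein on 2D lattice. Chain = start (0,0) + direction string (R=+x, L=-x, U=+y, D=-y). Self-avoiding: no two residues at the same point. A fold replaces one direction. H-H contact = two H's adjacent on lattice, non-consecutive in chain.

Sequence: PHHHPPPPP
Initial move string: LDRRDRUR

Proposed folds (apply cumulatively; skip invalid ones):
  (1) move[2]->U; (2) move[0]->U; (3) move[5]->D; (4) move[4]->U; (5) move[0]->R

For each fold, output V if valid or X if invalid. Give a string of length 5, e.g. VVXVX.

Initial: LDRRDRUR -> [(0, 0), (-1, 0), (-1, -1), (0, -1), (1, -1), (1, -2), (2, -2), (2, -1), (3, -1)]
Fold 1: move[2]->U => LDURDRUR INVALID (collision), skipped
Fold 2: move[0]->U => UDRRDRUR INVALID (collision), skipped
Fold 3: move[5]->D => LDRRDDUR INVALID (collision), skipped
Fold 4: move[4]->U => LDRRURUR VALID
Fold 5: move[0]->R => RDRRURUR VALID

Answer: XXXVV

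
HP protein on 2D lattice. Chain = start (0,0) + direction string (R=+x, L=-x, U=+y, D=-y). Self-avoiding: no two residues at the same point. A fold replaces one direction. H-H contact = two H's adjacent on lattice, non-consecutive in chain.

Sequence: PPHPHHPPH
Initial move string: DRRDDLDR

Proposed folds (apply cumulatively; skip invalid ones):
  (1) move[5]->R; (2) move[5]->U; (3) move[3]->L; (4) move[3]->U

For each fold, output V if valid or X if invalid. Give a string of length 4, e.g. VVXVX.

Answer: VXXX

Derivation:
Initial: DRRDDLDR -> [(0, 0), (0, -1), (1, -1), (2, -1), (2, -2), (2, -3), (1, -3), (1, -4), (2, -4)]
Fold 1: move[5]->R => DRRDDRDR VALID
Fold 2: move[5]->U => DRRDDUDR INVALID (collision), skipped
Fold 3: move[3]->L => DRRLDRDR INVALID (collision), skipped
Fold 4: move[3]->U => DRRUDRDR INVALID (collision), skipped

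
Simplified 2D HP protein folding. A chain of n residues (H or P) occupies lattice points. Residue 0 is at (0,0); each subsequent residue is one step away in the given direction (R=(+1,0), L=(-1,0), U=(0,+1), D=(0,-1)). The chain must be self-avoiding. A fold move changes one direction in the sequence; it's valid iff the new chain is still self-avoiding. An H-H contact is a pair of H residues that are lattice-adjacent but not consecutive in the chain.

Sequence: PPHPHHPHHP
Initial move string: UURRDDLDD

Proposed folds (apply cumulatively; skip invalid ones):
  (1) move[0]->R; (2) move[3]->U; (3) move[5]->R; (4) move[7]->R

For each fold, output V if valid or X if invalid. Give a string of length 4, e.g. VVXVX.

Answer: VXXX

Derivation:
Initial: UURRDDLDD -> [(0, 0), (0, 1), (0, 2), (1, 2), (2, 2), (2, 1), (2, 0), (1, 0), (1, -1), (1, -2)]
Fold 1: move[0]->R => RURRDDLDD VALID
Fold 2: move[3]->U => RURUDDLDD INVALID (collision), skipped
Fold 3: move[5]->R => RURRDRLDD INVALID (collision), skipped
Fold 4: move[7]->R => RURRDDLRD INVALID (collision), skipped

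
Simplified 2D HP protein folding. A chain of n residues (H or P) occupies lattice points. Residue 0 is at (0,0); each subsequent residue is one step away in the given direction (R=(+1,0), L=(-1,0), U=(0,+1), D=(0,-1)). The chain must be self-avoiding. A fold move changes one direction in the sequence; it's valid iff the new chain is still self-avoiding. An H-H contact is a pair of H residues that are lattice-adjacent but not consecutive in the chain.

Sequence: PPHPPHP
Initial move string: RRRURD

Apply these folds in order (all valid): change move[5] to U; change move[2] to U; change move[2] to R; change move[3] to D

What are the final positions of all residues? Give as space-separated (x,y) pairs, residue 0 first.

Initial moves: RRRURD
Fold: move[5]->U => RRRURU (positions: [(0, 0), (1, 0), (2, 0), (3, 0), (3, 1), (4, 1), (4, 2)])
Fold: move[2]->U => RRUURU (positions: [(0, 0), (1, 0), (2, 0), (2, 1), (2, 2), (3, 2), (3, 3)])
Fold: move[2]->R => RRRURU (positions: [(0, 0), (1, 0), (2, 0), (3, 0), (3, 1), (4, 1), (4, 2)])
Fold: move[3]->D => RRRDRU (positions: [(0, 0), (1, 0), (2, 0), (3, 0), (3, -1), (4, -1), (4, 0)])

Answer: (0,0) (1,0) (2,0) (3,0) (3,-1) (4,-1) (4,0)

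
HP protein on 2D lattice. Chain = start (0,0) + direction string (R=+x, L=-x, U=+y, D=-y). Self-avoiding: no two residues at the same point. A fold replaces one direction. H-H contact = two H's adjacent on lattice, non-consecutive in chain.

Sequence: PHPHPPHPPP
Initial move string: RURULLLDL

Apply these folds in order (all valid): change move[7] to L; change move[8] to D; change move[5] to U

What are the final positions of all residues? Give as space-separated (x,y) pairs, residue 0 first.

Initial moves: RURULLLDL
Fold: move[7]->L => RURULLLLL (positions: [(0, 0), (1, 0), (1, 1), (2, 1), (2, 2), (1, 2), (0, 2), (-1, 2), (-2, 2), (-3, 2)])
Fold: move[8]->D => RURULLLLD (positions: [(0, 0), (1, 0), (1, 1), (2, 1), (2, 2), (1, 2), (0, 2), (-1, 2), (-2, 2), (-2, 1)])
Fold: move[5]->U => RURULULLD (positions: [(0, 0), (1, 0), (1, 1), (2, 1), (2, 2), (1, 2), (1, 3), (0, 3), (-1, 3), (-1, 2)])

Answer: (0,0) (1,0) (1,1) (2,1) (2,2) (1,2) (1,3) (0,3) (-1,3) (-1,2)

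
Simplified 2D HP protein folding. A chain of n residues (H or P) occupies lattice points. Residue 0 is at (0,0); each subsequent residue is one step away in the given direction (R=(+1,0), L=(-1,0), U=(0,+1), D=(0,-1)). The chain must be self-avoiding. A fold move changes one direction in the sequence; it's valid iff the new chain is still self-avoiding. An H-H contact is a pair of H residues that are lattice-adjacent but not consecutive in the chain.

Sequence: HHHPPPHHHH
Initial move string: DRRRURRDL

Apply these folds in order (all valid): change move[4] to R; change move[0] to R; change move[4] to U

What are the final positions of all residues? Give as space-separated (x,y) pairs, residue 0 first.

Answer: (0,0) (1,0) (2,0) (3,0) (4,0) (4,1) (5,1) (6,1) (6,0) (5,0)

Derivation:
Initial moves: DRRRURRDL
Fold: move[4]->R => DRRRRRRDL (positions: [(0, 0), (0, -1), (1, -1), (2, -1), (3, -1), (4, -1), (5, -1), (6, -1), (6, -2), (5, -2)])
Fold: move[0]->R => RRRRRRRDL (positions: [(0, 0), (1, 0), (2, 0), (3, 0), (4, 0), (5, 0), (6, 0), (7, 0), (7, -1), (6, -1)])
Fold: move[4]->U => RRRRURRDL (positions: [(0, 0), (1, 0), (2, 0), (3, 0), (4, 0), (4, 1), (5, 1), (6, 1), (6, 0), (5, 0)])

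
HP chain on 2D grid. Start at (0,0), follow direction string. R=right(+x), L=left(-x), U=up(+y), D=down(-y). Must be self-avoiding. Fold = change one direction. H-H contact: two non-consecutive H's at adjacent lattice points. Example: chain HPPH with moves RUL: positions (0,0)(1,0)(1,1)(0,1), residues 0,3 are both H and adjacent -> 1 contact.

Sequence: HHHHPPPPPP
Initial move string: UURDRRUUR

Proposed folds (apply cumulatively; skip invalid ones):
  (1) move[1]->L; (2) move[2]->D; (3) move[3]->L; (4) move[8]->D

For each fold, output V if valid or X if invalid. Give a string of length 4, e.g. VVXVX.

Answer: XXXX

Derivation:
Initial: UURDRRUUR -> [(0, 0), (0, 1), (0, 2), (1, 2), (1, 1), (2, 1), (3, 1), (3, 2), (3, 3), (4, 3)]
Fold 1: move[1]->L => ULRDRRUUR INVALID (collision), skipped
Fold 2: move[2]->D => UUDDRRUUR INVALID (collision), skipped
Fold 3: move[3]->L => UURLRRUUR INVALID (collision), skipped
Fold 4: move[8]->D => UURDRRUUD INVALID (collision), skipped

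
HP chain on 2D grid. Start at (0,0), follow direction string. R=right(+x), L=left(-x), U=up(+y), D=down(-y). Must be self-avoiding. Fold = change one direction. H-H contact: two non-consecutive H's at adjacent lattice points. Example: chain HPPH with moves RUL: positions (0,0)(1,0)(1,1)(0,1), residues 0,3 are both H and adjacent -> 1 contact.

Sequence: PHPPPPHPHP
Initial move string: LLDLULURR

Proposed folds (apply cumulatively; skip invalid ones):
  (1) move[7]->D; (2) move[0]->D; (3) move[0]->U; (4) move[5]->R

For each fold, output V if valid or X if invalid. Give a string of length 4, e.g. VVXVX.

Answer: XVVX

Derivation:
Initial: LLDLULURR -> [(0, 0), (-1, 0), (-2, 0), (-2, -1), (-3, -1), (-3, 0), (-4, 0), (-4, 1), (-3, 1), (-2, 1)]
Fold 1: move[7]->D => LLDLULUDR INVALID (collision), skipped
Fold 2: move[0]->D => DLDLULURR VALID
Fold 3: move[0]->U => ULDLULURR VALID
Fold 4: move[5]->R => ULDLURURR INVALID (collision), skipped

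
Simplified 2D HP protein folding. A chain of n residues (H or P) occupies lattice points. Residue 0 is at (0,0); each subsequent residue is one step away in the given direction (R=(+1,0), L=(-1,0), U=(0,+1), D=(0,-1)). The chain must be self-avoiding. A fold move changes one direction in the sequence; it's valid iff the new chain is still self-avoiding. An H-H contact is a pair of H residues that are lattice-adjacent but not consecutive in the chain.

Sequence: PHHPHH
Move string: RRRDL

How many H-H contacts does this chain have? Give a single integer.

Answer: 1

Derivation:
Positions: [(0, 0), (1, 0), (2, 0), (3, 0), (3, -1), (2, -1)]
H-H contact: residue 2 @(2,0) - residue 5 @(2, -1)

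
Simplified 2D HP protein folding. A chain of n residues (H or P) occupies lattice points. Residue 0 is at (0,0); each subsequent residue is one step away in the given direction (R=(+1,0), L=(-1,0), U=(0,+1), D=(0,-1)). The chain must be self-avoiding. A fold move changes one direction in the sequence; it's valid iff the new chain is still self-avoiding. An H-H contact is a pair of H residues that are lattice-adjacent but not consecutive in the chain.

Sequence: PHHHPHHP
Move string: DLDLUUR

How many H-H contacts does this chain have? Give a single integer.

Positions: [(0, 0), (0, -1), (-1, -1), (-1, -2), (-2, -2), (-2, -1), (-2, 0), (-1, 0)]
H-H contact: residue 2 @(-1,-1) - residue 5 @(-2, -1)

Answer: 1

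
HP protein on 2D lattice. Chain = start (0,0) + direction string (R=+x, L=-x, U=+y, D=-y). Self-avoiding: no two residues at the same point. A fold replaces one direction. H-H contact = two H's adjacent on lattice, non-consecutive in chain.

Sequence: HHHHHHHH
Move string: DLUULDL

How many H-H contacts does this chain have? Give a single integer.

Positions: [(0, 0), (0, -1), (-1, -1), (-1, 0), (-1, 1), (-2, 1), (-2, 0), (-3, 0)]
H-H contact: residue 0 @(0,0) - residue 3 @(-1, 0)
H-H contact: residue 3 @(-1,0) - residue 6 @(-2, 0)

Answer: 2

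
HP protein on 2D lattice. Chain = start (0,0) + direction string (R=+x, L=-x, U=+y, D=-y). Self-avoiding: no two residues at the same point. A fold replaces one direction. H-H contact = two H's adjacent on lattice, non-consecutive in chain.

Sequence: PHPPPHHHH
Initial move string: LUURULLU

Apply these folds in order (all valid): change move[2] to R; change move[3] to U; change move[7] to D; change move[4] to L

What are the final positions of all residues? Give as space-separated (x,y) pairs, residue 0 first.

Initial moves: LUURULLU
Fold: move[2]->R => LURRULLU (positions: [(0, 0), (-1, 0), (-1, 1), (0, 1), (1, 1), (1, 2), (0, 2), (-1, 2), (-1, 3)])
Fold: move[3]->U => LURUULLU (positions: [(0, 0), (-1, 0), (-1, 1), (0, 1), (0, 2), (0, 3), (-1, 3), (-2, 3), (-2, 4)])
Fold: move[7]->D => LURUULLD (positions: [(0, 0), (-1, 0), (-1, 1), (0, 1), (0, 2), (0, 3), (-1, 3), (-2, 3), (-2, 2)])
Fold: move[4]->L => LURULLLD (positions: [(0, 0), (-1, 0), (-1, 1), (0, 1), (0, 2), (-1, 2), (-2, 2), (-3, 2), (-3, 1)])

Answer: (0,0) (-1,0) (-1,1) (0,1) (0,2) (-1,2) (-2,2) (-3,2) (-3,1)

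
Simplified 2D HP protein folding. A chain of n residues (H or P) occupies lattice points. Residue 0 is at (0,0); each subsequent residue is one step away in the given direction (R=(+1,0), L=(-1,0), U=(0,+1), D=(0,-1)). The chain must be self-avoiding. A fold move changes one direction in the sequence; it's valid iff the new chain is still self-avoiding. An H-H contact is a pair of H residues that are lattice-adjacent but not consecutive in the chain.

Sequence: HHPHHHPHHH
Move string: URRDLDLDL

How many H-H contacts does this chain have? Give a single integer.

Positions: [(0, 0), (0, 1), (1, 1), (2, 1), (2, 0), (1, 0), (1, -1), (0, -1), (0, -2), (-1, -2)]
H-H contact: residue 0 @(0,0) - residue 5 @(1, 0)
H-H contact: residue 0 @(0,0) - residue 7 @(0, -1)

Answer: 2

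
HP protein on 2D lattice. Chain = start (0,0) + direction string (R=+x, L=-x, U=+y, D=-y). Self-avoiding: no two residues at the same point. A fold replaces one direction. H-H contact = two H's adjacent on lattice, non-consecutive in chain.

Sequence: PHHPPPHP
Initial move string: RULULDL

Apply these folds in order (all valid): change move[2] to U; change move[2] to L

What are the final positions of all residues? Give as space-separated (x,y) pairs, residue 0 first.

Initial moves: RULULDL
Fold: move[2]->U => RUUULDL (positions: [(0, 0), (1, 0), (1, 1), (1, 2), (1, 3), (0, 3), (0, 2), (-1, 2)])
Fold: move[2]->L => RULULDL (positions: [(0, 0), (1, 0), (1, 1), (0, 1), (0, 2), (-1, 2), (-1, 1), (-2, 1)])

Answer: (0,0) (1,0) (1,1) (0,1) (0,2) (-1,2) (-1,1) (-2,1)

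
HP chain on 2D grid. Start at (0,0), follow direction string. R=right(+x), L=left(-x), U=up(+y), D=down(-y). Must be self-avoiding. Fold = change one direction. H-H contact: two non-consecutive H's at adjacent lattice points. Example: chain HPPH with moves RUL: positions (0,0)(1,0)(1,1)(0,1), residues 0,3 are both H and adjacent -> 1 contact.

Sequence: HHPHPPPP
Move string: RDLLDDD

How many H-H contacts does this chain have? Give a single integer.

Answer: 1

Derivation:
Positions: [(0, 0), (1, 0), (1, -1), (0, -1), (-1, -1), (-1, -2), (-1, -3), (-1, -4)]
H-H contact: residue 0 @(0,0) - residue 3 @(0, -1)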